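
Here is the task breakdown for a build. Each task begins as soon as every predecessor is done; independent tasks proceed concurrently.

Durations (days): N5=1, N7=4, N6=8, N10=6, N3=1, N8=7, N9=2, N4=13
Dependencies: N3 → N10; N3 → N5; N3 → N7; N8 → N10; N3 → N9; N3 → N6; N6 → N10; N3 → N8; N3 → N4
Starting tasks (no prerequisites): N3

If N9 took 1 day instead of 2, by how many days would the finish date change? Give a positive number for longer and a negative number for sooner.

0

Baseline: N3→N6→N10 = 1+8+6 = 15 → 15 days.
N9 has 12 days of float (longest path through it is 3).
No other chain overtakes it, so the finish is 15 days.
Change in finish: 15 − 15 = +0 days.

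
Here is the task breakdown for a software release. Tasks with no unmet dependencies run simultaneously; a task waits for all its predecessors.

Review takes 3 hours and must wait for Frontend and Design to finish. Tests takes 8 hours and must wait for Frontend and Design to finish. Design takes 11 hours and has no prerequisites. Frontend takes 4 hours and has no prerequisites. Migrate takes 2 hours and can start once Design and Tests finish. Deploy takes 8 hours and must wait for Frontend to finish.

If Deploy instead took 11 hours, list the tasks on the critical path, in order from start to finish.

Design, Tests, Migrate

Baseline: Design→Tests→Migrate = 11+8+2 = 21 → 21 hours.
Deploy is off the critical path — its longest chain is 12 hours, giving 9 of slack.
That remains the longest chain; total 21 hours.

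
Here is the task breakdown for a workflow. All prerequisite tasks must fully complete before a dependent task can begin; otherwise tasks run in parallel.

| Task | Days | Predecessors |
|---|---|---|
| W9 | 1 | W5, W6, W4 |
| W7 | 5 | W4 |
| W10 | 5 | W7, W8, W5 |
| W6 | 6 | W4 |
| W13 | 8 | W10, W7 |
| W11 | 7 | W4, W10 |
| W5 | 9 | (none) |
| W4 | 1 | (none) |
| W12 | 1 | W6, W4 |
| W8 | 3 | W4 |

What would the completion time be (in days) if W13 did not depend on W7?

22

Before: longest chain W5→W10→W13 = 9+5+8 = 22, finish 22.
Dropping W7→W13 doesn't change W13's earliest start (14); another predecessor still binds.
The longest chain is now W5→W10→W13 = 9+5+8 = 22, so the workflow takes 22 days.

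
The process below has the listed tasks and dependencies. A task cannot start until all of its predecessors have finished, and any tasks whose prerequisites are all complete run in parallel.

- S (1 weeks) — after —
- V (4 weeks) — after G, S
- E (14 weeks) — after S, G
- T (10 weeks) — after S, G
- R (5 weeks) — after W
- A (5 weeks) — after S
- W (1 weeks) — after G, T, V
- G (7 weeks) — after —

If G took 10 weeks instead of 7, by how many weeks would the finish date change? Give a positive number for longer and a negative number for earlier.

The binding path is G→T→W→R = 7+10+1+5 = 23; finish at 23 weeks.
G is on the critical path; changing it to 10 makes that path 26 weeks.
No other chain overtakes it, so the finish is 26 weeks.
Change in finish: 26 − 23 = +3 weeks.

3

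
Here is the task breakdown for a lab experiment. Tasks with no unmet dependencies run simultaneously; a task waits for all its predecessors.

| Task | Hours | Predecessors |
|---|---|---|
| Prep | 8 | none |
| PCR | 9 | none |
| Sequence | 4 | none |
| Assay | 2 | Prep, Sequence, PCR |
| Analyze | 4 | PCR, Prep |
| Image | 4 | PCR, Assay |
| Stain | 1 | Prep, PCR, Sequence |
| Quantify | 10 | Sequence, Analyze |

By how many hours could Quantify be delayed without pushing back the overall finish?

0

PCR→Analyze→Quantify = 9+4+10 = 23 sets the makespan at 23 hours.
Quantify finishes as early as 23 and must finish by 23.
Float = 23 − 23 = 0.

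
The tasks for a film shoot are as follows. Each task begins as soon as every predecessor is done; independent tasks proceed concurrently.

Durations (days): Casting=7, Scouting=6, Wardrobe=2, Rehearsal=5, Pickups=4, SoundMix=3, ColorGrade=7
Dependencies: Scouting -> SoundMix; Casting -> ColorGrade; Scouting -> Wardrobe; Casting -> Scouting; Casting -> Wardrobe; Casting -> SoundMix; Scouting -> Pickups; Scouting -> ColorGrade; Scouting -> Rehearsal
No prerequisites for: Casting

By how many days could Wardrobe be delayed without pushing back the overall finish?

Casting→Scouting→ColorGrade = 7+6+7 = 20 sets the makespan at 20 days.
Longest path through Wardrobe: 15 days (earliest finish 15, latest finish 20).
So Wardrobe can slip 20 − 15 = 5 days.

5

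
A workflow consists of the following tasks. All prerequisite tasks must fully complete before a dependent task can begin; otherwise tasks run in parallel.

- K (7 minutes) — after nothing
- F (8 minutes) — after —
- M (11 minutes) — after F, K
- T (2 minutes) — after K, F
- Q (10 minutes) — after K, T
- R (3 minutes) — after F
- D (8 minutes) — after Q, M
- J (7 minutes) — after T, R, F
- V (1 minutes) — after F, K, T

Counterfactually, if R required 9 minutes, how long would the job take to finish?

Actual critical path: F→T→Q→D = 8+2+10+8 = 28 ⇒ 28 minutes.
R is off the critical path — its longest chain is 18 minutes, giving 10 of slack.
That remains the longest chain; total 28 minutes.

28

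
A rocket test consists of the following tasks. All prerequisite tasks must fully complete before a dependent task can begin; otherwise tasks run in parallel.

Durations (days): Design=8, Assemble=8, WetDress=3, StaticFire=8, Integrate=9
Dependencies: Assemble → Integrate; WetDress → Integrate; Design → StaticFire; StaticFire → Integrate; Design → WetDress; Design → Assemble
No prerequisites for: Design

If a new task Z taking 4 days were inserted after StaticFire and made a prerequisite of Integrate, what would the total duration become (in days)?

29

Originally the job takes 25 days.
With Z inserted, Integrate now waits for max(WetDress, Assemble, StaticFire, Z).
New critical path: Design→StaticFire→Z→Integrate = 8+8+4+9 = 29 ⇒ 29 days.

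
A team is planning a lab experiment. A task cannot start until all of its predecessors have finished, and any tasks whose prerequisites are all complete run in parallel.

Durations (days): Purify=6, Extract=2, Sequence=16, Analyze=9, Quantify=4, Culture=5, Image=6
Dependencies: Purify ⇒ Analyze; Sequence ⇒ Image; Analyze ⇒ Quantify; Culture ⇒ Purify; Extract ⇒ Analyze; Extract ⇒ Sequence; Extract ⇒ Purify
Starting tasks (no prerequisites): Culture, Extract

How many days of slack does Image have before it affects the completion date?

The longest chain is Culture→Purify→Analyze→Quantify = 5+6+9+4 = 24; overall finish 24 days.
Longest path through Image: 24 days (earliest finish 24, latest finish 24).
So Image can slip 24 − 24 = 0 days.

0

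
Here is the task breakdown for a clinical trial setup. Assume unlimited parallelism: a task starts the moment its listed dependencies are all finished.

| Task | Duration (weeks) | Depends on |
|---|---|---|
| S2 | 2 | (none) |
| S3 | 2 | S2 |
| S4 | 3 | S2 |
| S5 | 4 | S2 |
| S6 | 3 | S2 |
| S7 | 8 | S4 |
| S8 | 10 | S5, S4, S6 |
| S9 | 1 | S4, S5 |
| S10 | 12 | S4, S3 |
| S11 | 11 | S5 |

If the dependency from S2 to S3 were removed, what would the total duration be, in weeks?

17

Original critical path: S2→S4→S10 = 2+3+12 = 17 ⇒ 17 weeks.
Without S2→S3, S3's earliest start moves from 2 to 0.
The longest chain is now S2→S4→S10 = 2+3+12 = 17, so the job takes 17 weeks.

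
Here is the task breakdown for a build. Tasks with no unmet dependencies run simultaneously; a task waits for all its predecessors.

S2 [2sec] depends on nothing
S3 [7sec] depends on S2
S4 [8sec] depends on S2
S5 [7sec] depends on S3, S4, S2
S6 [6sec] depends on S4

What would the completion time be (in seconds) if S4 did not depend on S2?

Before: longest chain S2→S4→S5 = 2+8+7 = 17, finish 17.
Without S2→S4, S4's earliest start moves from 2 to 0.
After: S2→S3→S5 = 2+7+7 = 16 → 16 seconds.

16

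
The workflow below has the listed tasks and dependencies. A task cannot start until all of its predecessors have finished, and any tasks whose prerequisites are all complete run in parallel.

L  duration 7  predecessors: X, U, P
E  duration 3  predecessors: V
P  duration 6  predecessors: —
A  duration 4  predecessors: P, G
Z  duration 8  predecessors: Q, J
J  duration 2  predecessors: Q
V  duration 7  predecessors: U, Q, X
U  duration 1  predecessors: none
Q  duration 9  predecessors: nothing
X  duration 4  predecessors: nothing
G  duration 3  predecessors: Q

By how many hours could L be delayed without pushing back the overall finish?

6

Critical path: Q→V→E = 9+7+3 = 19, so the finish is 19 hours.
The longest chain containing L totals 13 hours.
Slack of L = 12 − 6 = 6 hours.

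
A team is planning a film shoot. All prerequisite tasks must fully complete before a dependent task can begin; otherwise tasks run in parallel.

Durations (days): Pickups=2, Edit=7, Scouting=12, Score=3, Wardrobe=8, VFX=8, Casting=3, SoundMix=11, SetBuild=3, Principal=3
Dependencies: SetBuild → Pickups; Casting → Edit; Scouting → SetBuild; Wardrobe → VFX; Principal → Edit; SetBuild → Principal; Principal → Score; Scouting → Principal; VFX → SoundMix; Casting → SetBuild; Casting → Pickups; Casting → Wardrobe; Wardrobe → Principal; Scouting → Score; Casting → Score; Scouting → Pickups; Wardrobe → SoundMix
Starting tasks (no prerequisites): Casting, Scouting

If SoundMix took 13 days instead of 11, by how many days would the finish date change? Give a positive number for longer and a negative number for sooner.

As given, the longest chain is Casting→Wardrobe→VFX→SoundMix = 3+8+8+11 = 30, so the finish is 30 days.
SoundMix is on the critical path; changing it to 13 makes that path 32 days.
That remains the longest chain; total 32 days.
Change in finish: 32 − 30 = +2 days.

2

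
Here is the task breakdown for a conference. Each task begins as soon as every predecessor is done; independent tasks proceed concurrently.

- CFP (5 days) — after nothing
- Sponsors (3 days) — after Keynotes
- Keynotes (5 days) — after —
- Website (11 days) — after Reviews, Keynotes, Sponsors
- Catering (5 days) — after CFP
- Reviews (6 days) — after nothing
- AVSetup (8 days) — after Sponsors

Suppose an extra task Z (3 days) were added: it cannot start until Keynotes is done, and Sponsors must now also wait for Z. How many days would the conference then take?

Originally the conference takes 19 days.
With Z inserted, Sponsors now waits for max(Keynotes, Z).
New critical path: Keynotes→Z→Sponsors→Website = 5+3+3+11 = 22 ⇒ 22 days.

22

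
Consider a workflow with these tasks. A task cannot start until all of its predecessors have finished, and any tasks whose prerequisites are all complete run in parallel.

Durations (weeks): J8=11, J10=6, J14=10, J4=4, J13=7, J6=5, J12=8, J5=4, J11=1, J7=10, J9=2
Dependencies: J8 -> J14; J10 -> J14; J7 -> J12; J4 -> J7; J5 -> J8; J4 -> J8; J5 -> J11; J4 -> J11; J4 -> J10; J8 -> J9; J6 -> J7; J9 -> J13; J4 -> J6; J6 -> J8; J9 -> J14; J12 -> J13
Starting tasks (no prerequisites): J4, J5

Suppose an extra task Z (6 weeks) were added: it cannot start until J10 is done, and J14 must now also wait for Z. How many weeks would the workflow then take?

34

Originally the workflow takes 34 weeks.
With Z inserted, J14 now waits for max(J10, J9, J8, Z).
New critical path: J4→J6→J7→J12→J13 = 4+5+10+8+7 = 34 ⇒ 34 weeks.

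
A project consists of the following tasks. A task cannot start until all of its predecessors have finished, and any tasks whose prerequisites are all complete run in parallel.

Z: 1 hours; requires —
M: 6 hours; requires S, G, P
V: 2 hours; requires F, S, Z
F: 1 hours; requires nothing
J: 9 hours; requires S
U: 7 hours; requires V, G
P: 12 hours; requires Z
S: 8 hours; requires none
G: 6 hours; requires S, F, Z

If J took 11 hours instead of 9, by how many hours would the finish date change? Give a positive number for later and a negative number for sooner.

0

Baseline: S→G→U = 8+6+7 = 21 → 21 hours.
J is off the critical path — its longest chain is 17 hours, giving 4 of slack.
No other chain overtakes it, so the finish is 21 hours.
Change in finish: 21 − 21 = +0 hours.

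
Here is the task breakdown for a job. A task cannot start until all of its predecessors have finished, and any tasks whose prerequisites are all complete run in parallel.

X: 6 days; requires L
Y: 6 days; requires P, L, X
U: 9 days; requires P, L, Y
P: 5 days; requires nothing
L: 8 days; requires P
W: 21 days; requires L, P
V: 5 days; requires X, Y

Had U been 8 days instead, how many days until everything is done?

The binding path is P→L→X→Y→U = 5+8+6+6+9 = 34; finish at 34 days.
U lies on that path, so at 8 days the path becomes 33 days.
Now P→L→W = 5+8+21 = 34 is longest, so the finish becomes 34 days.

34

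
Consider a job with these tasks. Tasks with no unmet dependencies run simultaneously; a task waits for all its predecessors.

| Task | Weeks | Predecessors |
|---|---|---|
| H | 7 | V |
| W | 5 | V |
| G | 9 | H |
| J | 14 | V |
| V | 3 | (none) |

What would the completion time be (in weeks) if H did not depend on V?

Original critical path: V→H→G = 3+7+9 = 19 ⇒ 19 weeks.
Without V→H, H's earliest start moves from 3 to 0.
The longest chain is now V→J = 3+14 = 17, so the plan takes 17 weeks.

17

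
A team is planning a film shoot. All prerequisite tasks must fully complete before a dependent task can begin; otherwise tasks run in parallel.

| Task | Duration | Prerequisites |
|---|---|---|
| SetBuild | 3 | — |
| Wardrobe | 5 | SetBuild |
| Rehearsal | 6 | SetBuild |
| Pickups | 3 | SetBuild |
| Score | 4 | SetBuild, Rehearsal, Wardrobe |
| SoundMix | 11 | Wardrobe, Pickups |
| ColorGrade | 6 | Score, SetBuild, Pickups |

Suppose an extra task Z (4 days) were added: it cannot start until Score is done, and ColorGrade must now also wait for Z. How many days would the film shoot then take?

Originally the film shoot takes 19 days.
With Z inserted, ColorGrade now waits for max(Score, SetBuild, Pickups, Z).
New critical path: SetBuild→Rehearsal→Score→Z→ColorGrade = 3+6+4+4+6 = 23 ⇒ 23 days.

23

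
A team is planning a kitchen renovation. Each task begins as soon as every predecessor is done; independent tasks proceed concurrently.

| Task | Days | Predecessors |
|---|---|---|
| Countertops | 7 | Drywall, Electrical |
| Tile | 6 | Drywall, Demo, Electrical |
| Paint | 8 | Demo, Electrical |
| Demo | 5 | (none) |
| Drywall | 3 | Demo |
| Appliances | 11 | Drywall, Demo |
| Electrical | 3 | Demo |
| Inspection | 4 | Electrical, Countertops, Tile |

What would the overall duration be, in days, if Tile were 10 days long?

22

Actual critical path: Demo→Electrical→Countertops→Inspection = 5+3+7+4 = 19 ⇒ 19 days.
Tile is off the critical path — its longest chain is 18 days, giving 1 of slack.
The binding chain switches to Demo→Electrical→Tile→Inspection = 5+3+10+4 = 22; finish 22 days.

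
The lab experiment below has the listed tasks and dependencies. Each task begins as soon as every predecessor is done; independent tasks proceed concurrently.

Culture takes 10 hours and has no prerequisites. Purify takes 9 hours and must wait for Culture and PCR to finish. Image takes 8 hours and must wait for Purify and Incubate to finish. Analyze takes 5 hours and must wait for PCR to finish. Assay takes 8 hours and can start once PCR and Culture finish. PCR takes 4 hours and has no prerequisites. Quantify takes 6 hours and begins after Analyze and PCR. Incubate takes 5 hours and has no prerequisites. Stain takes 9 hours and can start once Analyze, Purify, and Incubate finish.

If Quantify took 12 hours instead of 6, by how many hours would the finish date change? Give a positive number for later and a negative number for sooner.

0

Critical path before the change: Culture→Purify→Stain = 10+9+9 = 28 giving 28 hours.
Quantify is off the critical path — its longest chain is 15 hours, giving 13 of slack.
No other chain overtakes it, so the finish is 28 hours.
Change in finish: 28 − 28 = +0 hours.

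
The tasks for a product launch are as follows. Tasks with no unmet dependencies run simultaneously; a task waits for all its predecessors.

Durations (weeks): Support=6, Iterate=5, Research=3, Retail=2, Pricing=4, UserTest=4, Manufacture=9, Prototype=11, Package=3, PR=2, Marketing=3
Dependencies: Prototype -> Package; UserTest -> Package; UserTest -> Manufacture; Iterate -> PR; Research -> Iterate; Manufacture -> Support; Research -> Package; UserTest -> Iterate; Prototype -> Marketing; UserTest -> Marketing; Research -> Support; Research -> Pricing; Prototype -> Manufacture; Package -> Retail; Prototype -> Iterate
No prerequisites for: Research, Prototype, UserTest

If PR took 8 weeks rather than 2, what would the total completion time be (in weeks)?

As given, the longest chain is Prototype→Manufacture→Support = 11+9+6 = 26, so the finish is 26 weeks.
The longest path through PR is only 18 weeks, so PR has float 8.
No other chain overtakes it, so the finish is 26 weeks.

26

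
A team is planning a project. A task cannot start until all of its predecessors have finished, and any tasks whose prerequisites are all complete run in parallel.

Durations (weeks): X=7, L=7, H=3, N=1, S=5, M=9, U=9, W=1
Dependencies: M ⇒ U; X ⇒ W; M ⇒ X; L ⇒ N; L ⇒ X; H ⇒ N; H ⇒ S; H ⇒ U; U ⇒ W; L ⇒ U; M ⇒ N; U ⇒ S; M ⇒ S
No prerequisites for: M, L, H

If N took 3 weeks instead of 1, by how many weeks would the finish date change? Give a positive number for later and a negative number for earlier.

0

As given, the longest chain is M→U→S = 9+9+5 = 23, so the finish is 23 weeks.
N is off the critical path — its longest chain is 10 weeks, giving 13 of slack.
The critical path is still M→U→S; finish is now 23 weeks.
Change in finish: 23 − 23 = +0 weeks.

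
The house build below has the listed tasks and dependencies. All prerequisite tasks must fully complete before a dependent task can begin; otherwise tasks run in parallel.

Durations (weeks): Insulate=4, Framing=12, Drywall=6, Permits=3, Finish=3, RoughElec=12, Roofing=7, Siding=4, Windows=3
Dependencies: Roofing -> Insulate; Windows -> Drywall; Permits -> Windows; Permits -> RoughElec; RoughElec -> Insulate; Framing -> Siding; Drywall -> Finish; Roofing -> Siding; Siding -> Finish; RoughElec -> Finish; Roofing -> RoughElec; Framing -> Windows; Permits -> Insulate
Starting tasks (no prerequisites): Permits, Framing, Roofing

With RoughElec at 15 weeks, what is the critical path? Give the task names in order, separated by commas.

Actual critical path: Framing→Windows→Drywall→Finish = 12+3+6+3 = 24 ⇒ 24 weeks.
RoughElec is off the critical path — its longest chain is 23 weeks, giving 1 of slack.
The binding chain switches to Roofing→RoughElec→Insulate = 7+15+4 = 26; finish 26 weeks.

Roofing, RoughElec, Insulate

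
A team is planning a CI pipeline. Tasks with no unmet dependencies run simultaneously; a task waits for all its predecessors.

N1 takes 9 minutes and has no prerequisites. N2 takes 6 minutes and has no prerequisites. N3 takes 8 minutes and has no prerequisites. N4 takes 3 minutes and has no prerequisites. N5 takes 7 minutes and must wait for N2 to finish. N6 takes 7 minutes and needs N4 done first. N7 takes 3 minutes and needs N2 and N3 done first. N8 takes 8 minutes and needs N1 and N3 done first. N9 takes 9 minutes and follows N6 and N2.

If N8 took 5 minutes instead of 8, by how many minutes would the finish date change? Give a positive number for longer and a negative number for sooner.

As given, the longest chain is N4→N6→N9 = 3+7+9 = 19, so the finish is 19 minutes.
The longest path through N8 is only 17 minutes, so N8 has float 2.
That remains the longest chain; total 19 minutes.
Change in finish: 19 − 19 = +0 minutes.

0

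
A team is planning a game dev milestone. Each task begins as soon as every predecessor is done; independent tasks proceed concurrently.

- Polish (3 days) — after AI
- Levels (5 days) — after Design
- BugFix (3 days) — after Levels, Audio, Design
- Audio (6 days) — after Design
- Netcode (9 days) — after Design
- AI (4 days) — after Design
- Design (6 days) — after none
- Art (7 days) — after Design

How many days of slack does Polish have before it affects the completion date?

Design→Audio→BugFix = 6+6+3 = 15 sets the makespan at 15 days.
Polish finishes as early as 13 and must finish by 15.
So Polish can slip 15 − 13 = 2 days.

2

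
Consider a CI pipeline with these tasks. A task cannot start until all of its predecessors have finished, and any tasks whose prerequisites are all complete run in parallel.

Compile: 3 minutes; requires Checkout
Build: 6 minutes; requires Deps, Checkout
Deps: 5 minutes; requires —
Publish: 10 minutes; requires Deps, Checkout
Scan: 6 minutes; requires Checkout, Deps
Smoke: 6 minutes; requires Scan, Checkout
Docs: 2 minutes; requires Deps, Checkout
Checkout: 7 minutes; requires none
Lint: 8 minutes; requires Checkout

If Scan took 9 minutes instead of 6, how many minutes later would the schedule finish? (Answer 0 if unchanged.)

3

Critical path before the change: Checkout→Scan→Smoke = 7+6+6 = 19 giving 19 minutes.
Scan lies on that path, so at 9 minutes the path becomes 22 minutes.
No other chain overtakes it, so the finish is 22 minutes.
Change in finish: 22 − 19 = +3 minutes.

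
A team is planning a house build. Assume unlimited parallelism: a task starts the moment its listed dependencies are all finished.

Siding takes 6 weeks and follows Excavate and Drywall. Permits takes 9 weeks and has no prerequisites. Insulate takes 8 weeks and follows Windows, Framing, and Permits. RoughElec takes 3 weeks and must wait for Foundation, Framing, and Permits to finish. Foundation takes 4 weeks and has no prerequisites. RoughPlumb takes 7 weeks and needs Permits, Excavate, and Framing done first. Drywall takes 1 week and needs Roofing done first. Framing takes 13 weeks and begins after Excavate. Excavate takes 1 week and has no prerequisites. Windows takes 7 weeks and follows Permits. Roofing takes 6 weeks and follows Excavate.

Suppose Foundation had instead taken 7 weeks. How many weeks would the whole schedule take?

24

As given, the longest chain is Permits→Windows→Insulate = 9+7+8 = 24, so the finish is 24 weeks.
Foundation has 17 weeks of float (longest path through it is 7).
That remains the longest chain; total 24 weeks.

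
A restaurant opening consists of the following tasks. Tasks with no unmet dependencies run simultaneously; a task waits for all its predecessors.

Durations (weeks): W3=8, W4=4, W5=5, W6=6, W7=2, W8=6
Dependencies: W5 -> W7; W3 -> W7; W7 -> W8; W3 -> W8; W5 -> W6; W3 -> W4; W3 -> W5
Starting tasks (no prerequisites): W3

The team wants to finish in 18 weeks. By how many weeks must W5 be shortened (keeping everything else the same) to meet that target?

Current finish: 21 weeks; target: 18.
W5 is on every critical path, so each week cut from W5 cuts the finish by one (this holds down to a finish of 17).
Need 21 − 18 = 3 weeks off W5 → W5 becomes 2 weeks, finish becomes 18.

3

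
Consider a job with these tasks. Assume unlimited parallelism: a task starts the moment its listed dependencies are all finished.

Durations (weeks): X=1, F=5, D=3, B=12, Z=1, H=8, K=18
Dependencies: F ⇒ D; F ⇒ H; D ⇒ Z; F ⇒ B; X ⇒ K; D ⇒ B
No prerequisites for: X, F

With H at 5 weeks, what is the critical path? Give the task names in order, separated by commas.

As given, the longest chain is F→D→B = 5+3+12 = 20, so the finish is 20 weeks.
The longest path through H is only 13 weeks, so H has float 7.
That remains the longest chain; total 20 weeks.

F, D, B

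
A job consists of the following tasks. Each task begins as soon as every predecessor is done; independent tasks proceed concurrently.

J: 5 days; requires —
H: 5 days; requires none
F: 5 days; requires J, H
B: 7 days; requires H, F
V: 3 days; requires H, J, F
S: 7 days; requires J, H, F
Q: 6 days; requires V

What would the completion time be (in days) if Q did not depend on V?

17

Before: longest chain J→F→V→Q = 5+5+3+6 = 19, finish 19.
Without V→Q, Q's earliest start moves from 13 to 0.
After: J→F→B = 5+5+7 = 17 → 17 days.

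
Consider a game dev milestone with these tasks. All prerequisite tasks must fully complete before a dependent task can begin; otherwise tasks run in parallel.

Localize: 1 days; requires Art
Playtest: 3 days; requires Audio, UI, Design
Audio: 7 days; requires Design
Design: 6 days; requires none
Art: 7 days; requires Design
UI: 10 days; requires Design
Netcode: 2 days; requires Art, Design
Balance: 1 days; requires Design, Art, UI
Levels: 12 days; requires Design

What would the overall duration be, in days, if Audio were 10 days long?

19

Actual critical path: Design→UI→Playtest = 6+10+3 = 19 ⇒ 19 days.
Audio has 3 days of float (longest path through it is 16).
New critical path: Design→Audio→Playtest = 6+10+3 = 19 ⇒ 19 days.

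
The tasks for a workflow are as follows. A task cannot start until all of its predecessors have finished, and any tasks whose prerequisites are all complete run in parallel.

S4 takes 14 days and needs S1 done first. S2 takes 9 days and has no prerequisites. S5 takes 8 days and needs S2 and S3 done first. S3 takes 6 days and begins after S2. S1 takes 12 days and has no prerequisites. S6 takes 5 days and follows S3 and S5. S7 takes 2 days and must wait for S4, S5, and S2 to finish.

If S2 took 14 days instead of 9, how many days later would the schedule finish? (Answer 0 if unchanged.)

Critical path before the change: S2→S3→S5→S6 = 9+6+8+5 = 28 giving 28 days.
S2 lies on that path, so at 14 days the path becomes 33 days.
The critical path is still S2→S3→S5→S6; finish is now 33 days.
Change in finish: 33 − 28 = +5 days.

5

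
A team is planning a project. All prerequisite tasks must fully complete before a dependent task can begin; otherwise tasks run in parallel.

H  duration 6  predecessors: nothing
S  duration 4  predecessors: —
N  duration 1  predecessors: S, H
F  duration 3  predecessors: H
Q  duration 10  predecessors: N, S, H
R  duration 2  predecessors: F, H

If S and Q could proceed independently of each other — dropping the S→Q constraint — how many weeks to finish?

Before: longest chain H→N→Q = 6+1+10 = 17, finish 17.
Dropping S→Q doesn't change Q's earliest start (7); another predecessor still binds.
New critical path: H→N→Q = 6+1+10 = 17 ⇒ 17 weeks.

17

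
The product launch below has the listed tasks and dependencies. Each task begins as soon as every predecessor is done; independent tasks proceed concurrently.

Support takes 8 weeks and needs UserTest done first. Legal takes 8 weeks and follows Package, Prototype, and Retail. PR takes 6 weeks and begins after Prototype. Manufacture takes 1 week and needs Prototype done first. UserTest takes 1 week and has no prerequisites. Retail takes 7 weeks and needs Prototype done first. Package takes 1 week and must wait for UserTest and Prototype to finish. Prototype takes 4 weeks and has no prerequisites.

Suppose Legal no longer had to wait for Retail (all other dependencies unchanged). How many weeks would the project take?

Before: longest chain Prototype→Retail→Legal = 4+7+8 = 19, finish 19.
Without Retail→Legal, Legal's earliest start moves from 11 to 5.
The longest chain is now Prototype→Package→Legal = 4+1+8 = 13, so the project takes 13 weeks.

13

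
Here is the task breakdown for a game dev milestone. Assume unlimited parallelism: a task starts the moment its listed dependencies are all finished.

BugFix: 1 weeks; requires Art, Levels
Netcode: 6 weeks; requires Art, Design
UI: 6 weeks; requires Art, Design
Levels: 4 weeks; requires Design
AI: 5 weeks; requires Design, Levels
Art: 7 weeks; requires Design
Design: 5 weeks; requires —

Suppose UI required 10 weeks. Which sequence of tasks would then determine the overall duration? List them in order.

Actual critical path: Design→Art→UI = 5+7+6 = 18 ⇒ 18 weeks.
UI is on the critical path; changing it to 10 makes that path 22 weeks.
That remains the longest chain; total 22 weeks.

Design, Art, UI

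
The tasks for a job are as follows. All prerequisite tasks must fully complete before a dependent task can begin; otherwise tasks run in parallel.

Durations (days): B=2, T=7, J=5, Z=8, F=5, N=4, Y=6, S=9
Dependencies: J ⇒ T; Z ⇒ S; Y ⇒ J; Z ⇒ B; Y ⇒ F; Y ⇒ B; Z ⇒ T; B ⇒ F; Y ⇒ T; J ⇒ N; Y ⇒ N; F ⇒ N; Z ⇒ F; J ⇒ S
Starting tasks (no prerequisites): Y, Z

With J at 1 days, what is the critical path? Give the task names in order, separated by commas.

Z, B, F, N

Baseline: Y→J→S = 6+5+9 = 20 → 20 days.
Since J is critical, the -4 change carries straight to that chain (now 16 days).
New critical path: Z→B→F→N = 8+2+5+4 = 19 ⇒ 19 days.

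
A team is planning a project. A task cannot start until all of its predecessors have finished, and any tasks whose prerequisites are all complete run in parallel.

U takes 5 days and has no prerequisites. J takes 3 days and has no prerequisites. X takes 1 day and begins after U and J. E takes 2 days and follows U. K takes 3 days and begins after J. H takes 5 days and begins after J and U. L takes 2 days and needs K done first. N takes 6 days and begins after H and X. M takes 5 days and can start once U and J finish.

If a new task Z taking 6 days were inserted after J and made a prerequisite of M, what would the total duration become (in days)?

16

Originally the project takes 16 days.
With Z inserted, M now waits for max(U, J, Z).
New critical path: U→H→N = 5+5+6 = 16 ⇒ 16 days.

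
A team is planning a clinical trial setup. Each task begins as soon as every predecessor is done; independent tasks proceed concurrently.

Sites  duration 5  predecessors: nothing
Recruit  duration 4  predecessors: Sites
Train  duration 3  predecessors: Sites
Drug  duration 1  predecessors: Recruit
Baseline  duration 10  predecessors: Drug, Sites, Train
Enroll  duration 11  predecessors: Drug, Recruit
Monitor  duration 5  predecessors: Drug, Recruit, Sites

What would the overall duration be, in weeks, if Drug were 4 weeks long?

24

Critical path before the change: Sites→Recruit→Drug→Enroll = 5+4+1+11 = 21 giving 21 weeks.
Since Drug is critical, the +3 change carries straight to that chain (now 24 weeks).
That remains the longest chain; total 24 weeks.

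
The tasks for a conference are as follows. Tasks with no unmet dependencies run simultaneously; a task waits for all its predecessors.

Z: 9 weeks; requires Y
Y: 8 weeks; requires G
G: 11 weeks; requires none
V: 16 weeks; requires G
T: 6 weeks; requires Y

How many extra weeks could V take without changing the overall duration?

The longest chain is G→Y→Z = 11+8+9 = 28; overall finish 28 weeks.
The longest chain containing V totals 27 weeks.
So V can slip 28 − 27 = 1 week.

1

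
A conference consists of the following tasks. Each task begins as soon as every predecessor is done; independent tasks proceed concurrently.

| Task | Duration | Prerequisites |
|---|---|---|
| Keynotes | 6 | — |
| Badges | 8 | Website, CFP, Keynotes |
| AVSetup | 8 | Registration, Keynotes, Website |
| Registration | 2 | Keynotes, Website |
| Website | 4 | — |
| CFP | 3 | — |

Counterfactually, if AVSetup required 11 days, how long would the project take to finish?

The binding path is Keynotes→Registration→AVSetup = 6+2+8 = 16; finish at 16 days.
AVSetup is on the critical path; changing it to 11 makes that path 19 days.
That remains the longest chain; total 19 days.

19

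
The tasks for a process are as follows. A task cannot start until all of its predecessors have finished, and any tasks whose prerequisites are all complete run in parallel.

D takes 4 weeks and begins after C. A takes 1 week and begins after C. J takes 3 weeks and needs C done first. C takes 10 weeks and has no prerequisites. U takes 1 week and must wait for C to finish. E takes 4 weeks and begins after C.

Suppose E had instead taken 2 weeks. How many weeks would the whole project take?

Actual critical path: C→E = 10+4 = 14 ⇒ 14 weeks.
E is on the critical path; changing it to 2 makes that path 12 weeks.
New critical path: C→D = 10+4 = 14 ⇒ 14 weeks.

14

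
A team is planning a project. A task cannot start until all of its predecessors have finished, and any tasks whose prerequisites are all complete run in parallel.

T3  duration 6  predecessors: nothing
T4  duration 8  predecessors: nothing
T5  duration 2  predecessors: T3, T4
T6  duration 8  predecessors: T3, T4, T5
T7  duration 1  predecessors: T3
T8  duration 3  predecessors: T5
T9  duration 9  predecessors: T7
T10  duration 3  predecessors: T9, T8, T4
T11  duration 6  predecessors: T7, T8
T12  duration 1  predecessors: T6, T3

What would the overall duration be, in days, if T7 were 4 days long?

22

Baseline: T3→T7→T9→T10 = 6+1+9+3 = 19 → 19 days.
T7 lies on that path, so at 4 days the path becomes 22 days.
No other chain overtakes it, so the finish is 22 days.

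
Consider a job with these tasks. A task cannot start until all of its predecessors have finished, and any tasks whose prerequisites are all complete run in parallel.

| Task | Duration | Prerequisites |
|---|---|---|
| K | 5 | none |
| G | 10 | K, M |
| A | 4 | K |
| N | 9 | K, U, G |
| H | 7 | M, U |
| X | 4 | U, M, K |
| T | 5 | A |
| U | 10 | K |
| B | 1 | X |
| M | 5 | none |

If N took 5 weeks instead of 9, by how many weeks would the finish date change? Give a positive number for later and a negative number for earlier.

-2

Actual critical path: K→U→N = 5+10+9 = 24 ⇒ 24 weeks.
Since N is critical, the -4 change carries straight to that chain (now 20 weeks).
The binding chain switches to K→U→H = 5+10+7 = 22; finish 22 weeks.
Change in finish: 22 − 24 = -2 weeks.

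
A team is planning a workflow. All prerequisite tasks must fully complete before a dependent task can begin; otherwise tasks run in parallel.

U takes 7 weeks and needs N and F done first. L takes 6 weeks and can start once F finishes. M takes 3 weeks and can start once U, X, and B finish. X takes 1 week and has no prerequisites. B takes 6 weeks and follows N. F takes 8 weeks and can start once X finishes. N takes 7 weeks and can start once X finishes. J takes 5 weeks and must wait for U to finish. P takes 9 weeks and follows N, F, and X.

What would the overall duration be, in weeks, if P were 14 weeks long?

23

Critical path before the change: X→F→U→J = 1+8+7+5 = 21 giving 21 weeks.
The longest path through P is only 18 weeks, so P has float 3.
Now X→F→P = 1+8+14 = 23 is longest, so the finish becomes 23 weeks.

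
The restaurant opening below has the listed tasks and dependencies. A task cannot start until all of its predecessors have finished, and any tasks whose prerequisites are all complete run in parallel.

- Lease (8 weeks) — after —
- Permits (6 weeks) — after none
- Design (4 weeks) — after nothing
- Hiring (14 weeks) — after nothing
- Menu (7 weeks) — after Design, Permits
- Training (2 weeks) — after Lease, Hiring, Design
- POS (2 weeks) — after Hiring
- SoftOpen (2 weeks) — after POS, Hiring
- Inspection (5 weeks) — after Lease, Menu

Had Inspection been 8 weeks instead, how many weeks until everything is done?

21

As given, the longest chain is Permits→Menu→Inspection = 6+7+5 = 18, so the finish is 18 weeks.
Since Inspection is critical, the +3 change carries straight to that chain (now 21 weeks).
The critical path is still Permits→Menu→Inspection; finish is now 21 weeks.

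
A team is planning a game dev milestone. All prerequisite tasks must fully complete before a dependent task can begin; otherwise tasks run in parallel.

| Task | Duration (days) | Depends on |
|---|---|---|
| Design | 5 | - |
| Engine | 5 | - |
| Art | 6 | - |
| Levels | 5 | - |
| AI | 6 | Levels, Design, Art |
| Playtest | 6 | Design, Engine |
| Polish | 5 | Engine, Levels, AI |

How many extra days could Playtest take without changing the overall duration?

6

Critical path: Art→AI→Polish = 6+6+5 = 17, so the finish is 17 days.
Longest path through Playtest: 11 days (earliest finish 11, latest finish 17).
So Playtest can slip 17 − 11 = 6 days.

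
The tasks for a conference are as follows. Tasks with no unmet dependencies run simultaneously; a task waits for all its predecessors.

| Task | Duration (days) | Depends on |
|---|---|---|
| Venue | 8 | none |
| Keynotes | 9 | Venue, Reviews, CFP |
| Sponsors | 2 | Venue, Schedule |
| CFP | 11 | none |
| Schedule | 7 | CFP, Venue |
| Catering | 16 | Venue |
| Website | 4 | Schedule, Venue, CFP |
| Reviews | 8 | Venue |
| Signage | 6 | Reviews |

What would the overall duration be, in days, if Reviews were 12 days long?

29

Actual critical path: Venue→Reviews→Keynotes = 8+8+9 = 25 ⇒ 25 days.
Since Reviews is critical, the +4 change carries straight to that chain (now 29 days).
The critical path is still Venue→Reviews→Keynotes; finish is now 29 days.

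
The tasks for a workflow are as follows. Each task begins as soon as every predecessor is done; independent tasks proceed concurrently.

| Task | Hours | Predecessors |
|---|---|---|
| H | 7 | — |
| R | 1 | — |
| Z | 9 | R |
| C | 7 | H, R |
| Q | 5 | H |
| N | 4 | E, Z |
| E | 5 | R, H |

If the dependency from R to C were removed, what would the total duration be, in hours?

16

Original critical path: H→E→N = 7+5+4 = 16 ⇒ 16 hours.
Dropping R→C doesn't change C's earliest start (7); another predecessor still binds.
The longest chain is now H→E→N = 7+5+4 = 16, so the plan takes 16 hours.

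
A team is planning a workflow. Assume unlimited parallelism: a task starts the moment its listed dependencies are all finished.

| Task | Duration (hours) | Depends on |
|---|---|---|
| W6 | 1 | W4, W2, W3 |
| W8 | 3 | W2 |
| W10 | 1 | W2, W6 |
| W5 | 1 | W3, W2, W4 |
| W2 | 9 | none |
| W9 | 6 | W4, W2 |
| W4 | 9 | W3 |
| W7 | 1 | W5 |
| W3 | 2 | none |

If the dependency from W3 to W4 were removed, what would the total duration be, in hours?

15

Original critical path: W3→W4→W9 = 2+9+6 = 17 ⇒ 17 hours.
Without W3→W4, W4's earliest start moves from 2 to 0.
The longest chain is now W2→W9 = 9+6 = 15, so the job takes 15 hours.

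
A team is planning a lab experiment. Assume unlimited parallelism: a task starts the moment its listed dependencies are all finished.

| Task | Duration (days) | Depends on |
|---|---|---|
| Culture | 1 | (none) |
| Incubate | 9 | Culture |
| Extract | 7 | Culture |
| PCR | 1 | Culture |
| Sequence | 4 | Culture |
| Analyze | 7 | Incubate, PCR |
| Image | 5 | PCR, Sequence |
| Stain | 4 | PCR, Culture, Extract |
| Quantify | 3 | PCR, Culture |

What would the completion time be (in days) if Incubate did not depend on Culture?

Original critical path: Culture→Incubate→Analyze = 1+9+7 = 17 ⇒ 17 days.
Without Culture→Incubate, Incubate's earliest start moves from 1 to 0.
The longest chain is now Incubate→Analyze = 9+7 = 16, so the lab experiment takes 16 days.

16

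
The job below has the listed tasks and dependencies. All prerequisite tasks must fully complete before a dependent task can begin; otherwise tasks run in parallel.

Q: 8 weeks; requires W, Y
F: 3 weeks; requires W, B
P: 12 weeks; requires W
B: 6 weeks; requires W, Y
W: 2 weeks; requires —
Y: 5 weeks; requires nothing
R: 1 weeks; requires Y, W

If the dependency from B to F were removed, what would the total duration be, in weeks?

14

Before: longest chain Y→B→F = 5+6+3 = 14, finish 14.
Without B→F, F's earliest start moves from 11 to 2.
The longest chain is now W→P = 2+12 = 14, so the schedule takes 14 weeks.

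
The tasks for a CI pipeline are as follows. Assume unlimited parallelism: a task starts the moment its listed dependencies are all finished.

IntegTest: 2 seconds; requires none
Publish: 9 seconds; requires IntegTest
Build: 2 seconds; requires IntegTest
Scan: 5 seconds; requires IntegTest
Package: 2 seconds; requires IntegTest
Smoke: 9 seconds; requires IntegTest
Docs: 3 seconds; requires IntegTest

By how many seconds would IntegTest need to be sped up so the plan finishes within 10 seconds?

Current finish: 11 seconds; target: 10.
IntegTest is on every critical path, so each second cut from IntegTest cuts the finish by one (this holds down to a finish of 10).
Need 11 − 10 = 1 second off IntegTest → IntegTest becomes 1 second, finish becomes 10.

1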